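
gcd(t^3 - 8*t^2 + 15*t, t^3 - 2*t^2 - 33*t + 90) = t^2 - 8*t + 15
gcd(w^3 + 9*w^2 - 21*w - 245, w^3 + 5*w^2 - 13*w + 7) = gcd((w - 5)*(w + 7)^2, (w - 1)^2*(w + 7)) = w + 7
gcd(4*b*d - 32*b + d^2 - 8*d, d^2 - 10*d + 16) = d - 8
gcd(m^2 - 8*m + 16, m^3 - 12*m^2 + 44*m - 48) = m - 4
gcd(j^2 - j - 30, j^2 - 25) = j + 5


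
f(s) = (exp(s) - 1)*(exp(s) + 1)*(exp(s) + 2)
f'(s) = (exp(s) - 1)*(exp(s) + 1)*exp(s) + (exp(s) - 1)*(exp(s) + 2)*exp(s) + (exp(s) + 1)*(exp(s) + 2)*exp(s) = (3*exp(2*s) + 4*exp(s) - 1)*exp(s)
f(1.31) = 72.67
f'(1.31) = 203.96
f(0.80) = 16.70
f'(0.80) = 50.66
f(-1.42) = -2.11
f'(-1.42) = 0.03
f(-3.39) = -2.03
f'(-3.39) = -0.03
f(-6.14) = -2.00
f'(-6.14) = -0.00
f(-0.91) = -2.01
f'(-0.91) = 0.44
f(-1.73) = -2.11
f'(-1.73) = -0.03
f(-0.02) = -0.12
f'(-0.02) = 5.69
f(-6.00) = -2.00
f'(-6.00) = 0.00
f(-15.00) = -2.00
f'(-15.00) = 0.00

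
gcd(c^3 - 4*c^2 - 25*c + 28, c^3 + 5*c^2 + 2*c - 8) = c^2 + 3*c - 4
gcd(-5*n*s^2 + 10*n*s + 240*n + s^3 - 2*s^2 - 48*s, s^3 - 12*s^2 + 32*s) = s - 8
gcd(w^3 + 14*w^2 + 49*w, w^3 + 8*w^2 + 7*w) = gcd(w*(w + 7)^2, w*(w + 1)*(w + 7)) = w^2 + 7*w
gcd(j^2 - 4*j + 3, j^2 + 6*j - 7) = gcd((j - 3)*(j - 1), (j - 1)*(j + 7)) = j - 1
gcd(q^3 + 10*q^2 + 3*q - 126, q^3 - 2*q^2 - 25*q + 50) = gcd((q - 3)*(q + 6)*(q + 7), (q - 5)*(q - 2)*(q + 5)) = 1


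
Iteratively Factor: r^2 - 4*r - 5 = (r + 1)*(r - 5)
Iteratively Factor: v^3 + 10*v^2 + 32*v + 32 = (v + 2)*(v^2 + 8*v + 16) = (v + 2)*(v + 4)*(v + 4)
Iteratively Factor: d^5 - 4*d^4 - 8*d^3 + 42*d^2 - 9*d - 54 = (d - 2)*(d^4 - 2*d^3 - 12*d^2 + 18*d + 27) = (d - 3)*(d - 2)*(d^3 + d^2 - 9*d - 9) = (d - 3)*(d - 2)*(d + 3)*(d^2 - 2*d - 3) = (d - 3)^2*(d - 2)*(d + 3)*(d + 1)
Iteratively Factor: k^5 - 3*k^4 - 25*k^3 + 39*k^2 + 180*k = (k + 3)*(k^4 - 6*k^3 - 7*k^2 + 60*k) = (k - 4)*(k + 3)*(k^3 - 2*k^2 - 15*k) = (k - 4)*(k + 3)^2*(k^2 - 5*k) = (k - 5)*(k - 4)*(k + 3)^2*(k)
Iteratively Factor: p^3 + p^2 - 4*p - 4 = (p - 2)*(p^2 + 3*p + 2) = (p - 2)*(p + 1)*(p + 2)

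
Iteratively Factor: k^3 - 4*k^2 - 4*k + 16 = (k - 2)*(k^2 - 2*k - 8) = (k - 4)*(k - 2)*(k + 2)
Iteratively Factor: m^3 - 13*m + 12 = (m + 4)*(m^2 - 4*m + 3) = (m - 1)*(m + 4)*(m - 3)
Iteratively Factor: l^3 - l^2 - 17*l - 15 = (l + 1)*(l^2 - 2*l - 15) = (l - 5)*(l + 1)*(l + 3)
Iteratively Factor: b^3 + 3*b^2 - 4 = (b + 2)*(b^2 + b - 2) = (b + 2)^2*(b - 1)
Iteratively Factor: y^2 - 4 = (y + 2)*(y - 2)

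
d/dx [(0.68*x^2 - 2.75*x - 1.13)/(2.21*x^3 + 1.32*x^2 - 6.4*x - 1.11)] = (-1.5028*x^4 + 12.155*x^3 + 6.7699*x^2 + 1.4736*x - 4.1795)/(4.8841*x^6 + 5.8344*x^5 - 26.5456*x^4 - 21.8022*x^3 + 38.0296*x^2 + 14.208*x + 1.2321)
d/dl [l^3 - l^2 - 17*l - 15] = 3*l^2 - 2*l - 17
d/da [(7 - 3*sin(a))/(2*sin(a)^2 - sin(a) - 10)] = (6*sin(a)^2 - 28*sin(a) + 37)*cos(a)/(sin(a) + cos(2*a) + 9)^2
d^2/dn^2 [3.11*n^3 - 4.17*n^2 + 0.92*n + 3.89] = 18.66*n - 8.34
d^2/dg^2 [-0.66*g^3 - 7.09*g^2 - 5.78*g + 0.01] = -3.96*g - 14.18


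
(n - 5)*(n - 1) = n^2 - 6*n + 5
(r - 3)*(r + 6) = r^2 + 3*r - 18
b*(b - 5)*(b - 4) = b^3 - 9*b^2 + 20*b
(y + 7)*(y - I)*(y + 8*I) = y^3 + 7*y^2 + 7*I*y^2 + 8*y + 49*I*y + 56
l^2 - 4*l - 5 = (l - 5)*(l + 1)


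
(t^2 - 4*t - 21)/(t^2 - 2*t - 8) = (-t^2 + 4*t + 21)/(-t^2 + 2*t + 8)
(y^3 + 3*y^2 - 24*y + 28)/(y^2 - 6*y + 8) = (y^2 + 5*y - 14)/(y - 4)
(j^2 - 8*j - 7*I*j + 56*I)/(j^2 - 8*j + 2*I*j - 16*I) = (j - 7*I)/(j + 2*I)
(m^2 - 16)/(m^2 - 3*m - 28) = (m - 4)/(m - 7)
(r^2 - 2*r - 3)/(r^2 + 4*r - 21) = (r + 1)/(r + 7)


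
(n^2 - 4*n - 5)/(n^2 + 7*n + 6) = (n - 5)/(n + 6)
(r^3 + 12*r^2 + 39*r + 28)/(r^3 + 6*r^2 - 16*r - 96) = (r^2 + 8*r + 7)/(r^2 + 2*r - 24)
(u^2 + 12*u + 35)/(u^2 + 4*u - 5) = (u + 7)/(u - 1)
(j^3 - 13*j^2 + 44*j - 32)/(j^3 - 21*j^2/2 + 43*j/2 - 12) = 2*(j - 4)/(2*j - 3)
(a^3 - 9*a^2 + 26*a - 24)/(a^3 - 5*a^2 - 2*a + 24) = (a - 2)/(a + 2)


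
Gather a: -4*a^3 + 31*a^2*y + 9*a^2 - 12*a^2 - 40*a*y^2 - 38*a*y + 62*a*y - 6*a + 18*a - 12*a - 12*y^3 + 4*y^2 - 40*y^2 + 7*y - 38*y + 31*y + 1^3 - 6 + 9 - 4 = -4*a^3 + a^2*(31*y - 3) + a*(-40*y^2 + 24*y) - 12*y^3 - 36*y^2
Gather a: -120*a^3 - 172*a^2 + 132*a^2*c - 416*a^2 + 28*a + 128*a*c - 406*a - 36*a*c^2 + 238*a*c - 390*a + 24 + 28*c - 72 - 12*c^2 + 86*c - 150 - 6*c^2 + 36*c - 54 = -120*a^3 + a^2*(132*c - 588) + a*(-36*c^2 + 366*c - 768) - 18*c^2 + 150*c - 252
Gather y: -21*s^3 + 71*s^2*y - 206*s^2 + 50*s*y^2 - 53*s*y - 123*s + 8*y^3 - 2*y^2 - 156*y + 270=-21*s^3 - 206*s^2 - 123*s + 8*y^3 + y^2*(50*s - 2) + y*(71*s^2 - 53*s - 156) + 270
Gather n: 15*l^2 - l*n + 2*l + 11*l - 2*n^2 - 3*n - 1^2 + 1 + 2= 15*l^2 + 13*l - 2*n^2 + n*(-l - 3) + 2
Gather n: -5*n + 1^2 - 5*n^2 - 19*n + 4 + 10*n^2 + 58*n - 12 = 5*n^2 + 34*n - 7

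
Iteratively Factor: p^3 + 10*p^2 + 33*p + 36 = (p + 3)*(p^2 + 7*p + 12) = (p + 3)*(p + 4)*(p + 3)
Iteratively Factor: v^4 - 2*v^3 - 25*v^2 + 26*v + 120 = (v + 2)*(v^3 - 4*v^2 - 17*v + 60) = (v + 2)*(v + 4)*(v^2 - 8*v + 15) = (v - 5)*(v + 2)*(v + 4)*(v - 3)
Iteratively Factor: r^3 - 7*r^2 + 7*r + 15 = (r + 1)*(r^2 - 8*r + 15) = (r - 3)*(r + 1)*(r - 5)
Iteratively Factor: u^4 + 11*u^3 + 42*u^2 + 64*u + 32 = (u + 1)*(u^3 + 10*u^2 + 32*u + 32) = (u + 1)*(u + 4)*(u^2 + 6*u + 8) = (u + 1)*(u + 4)^2*(u + 2)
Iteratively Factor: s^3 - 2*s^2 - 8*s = (s)*(s^2 - 2*s - 8) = s*(s + 2)*(s - 4)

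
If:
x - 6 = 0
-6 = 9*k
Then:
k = -2/3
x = 6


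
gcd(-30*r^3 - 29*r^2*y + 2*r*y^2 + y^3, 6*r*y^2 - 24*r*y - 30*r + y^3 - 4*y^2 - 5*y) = 6*r + y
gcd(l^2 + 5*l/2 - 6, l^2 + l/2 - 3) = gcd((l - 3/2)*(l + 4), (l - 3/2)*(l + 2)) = l - 3/2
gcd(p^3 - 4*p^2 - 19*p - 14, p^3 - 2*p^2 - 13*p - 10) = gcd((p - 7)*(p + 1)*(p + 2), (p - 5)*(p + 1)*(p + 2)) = p^2 + 3*p + 2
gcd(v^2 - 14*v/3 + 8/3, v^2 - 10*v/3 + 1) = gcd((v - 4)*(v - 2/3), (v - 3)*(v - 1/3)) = 1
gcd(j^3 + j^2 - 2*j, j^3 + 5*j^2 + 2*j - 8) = j^2 + j - 2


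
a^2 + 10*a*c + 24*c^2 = (a + 4*c)*(a + 6*c)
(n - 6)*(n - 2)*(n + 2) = n^3 - 6*n^2 - 4*n + 24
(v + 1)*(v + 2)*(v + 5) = v^3 + 8*v^2 + 17*v + 10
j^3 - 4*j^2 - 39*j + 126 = (j - 7)*(j - 3)*(j + 6)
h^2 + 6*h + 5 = (h + 1)*(h + 5)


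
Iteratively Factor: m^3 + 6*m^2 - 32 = (m + 4)*(m^2 + 2*m - 8) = (m + 4)^2*(m - 2)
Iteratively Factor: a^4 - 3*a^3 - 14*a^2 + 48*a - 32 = (a - 1)*(a^3 - 2*a^2 - 16*a + 32) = (a - 4)*(a - 1)*(a^2 + 2*a - 8) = (a - 4)*(a - 2)*(a - 1)*(a + 4)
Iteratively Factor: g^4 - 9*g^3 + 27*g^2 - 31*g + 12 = (g - 3)*(g^3 - 6*g^2 + 9*g - 4) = (g - 3)*(g - 1)*(g^2 - 5*g + 4) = (g - 3)*(g - 1)^2*(g - 4)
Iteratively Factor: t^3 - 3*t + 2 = (t + 2)*(t^2 - 2*t + 1) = (t - 1)*(t + 2)*(t - 1)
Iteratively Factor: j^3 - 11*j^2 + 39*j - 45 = (j - 3)*(j^2 - 8*j + 15) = (j - 3)^2*(j - 5)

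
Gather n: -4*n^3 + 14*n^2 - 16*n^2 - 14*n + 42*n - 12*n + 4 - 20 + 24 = -4*n^3 - 2*n^2 + 16*n + 8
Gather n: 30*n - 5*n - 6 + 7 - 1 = 25*n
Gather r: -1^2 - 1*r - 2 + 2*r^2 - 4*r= 2*r^2 - 5*r - 3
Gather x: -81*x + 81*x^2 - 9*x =81*x^2 - 90*x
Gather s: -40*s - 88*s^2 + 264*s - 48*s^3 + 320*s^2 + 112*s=-48*s^3 + 232*s^2 + 336*s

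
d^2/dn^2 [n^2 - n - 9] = 2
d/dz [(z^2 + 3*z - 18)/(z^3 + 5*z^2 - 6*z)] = (-z^2 + 6*z - 3)/(z^2*(z^2 - 2*z + 1))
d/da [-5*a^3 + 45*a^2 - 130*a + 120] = -15*a^2 + 90*a - 130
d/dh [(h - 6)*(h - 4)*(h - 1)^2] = 4*h^3 - 36*h^2 + 90*h - 58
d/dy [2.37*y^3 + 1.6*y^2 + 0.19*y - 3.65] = 7.11*y^2 + 3.2*y + 0.19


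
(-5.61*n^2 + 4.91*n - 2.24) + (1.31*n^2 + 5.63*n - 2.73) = -4.3*n^2 + 10.54*n - 4.97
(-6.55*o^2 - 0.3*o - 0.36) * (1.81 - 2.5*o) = 16.375*o^3 - 11.1055*o^2 + 0.357*o - 0.6516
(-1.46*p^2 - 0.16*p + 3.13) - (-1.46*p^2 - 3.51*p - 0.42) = 3.35*p + 3.55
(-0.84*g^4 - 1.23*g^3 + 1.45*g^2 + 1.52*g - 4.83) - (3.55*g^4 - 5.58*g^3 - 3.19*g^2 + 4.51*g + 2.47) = -4.39*g^4 + 4.35*g^3 + 4.64*g^2 - 2.99*g - 7.3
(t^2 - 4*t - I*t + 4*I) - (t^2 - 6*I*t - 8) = -4*t + 5*I*t + 8 + 4*I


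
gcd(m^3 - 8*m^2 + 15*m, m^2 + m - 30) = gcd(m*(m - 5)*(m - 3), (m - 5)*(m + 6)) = m - 5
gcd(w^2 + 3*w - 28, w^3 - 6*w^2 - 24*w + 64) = 1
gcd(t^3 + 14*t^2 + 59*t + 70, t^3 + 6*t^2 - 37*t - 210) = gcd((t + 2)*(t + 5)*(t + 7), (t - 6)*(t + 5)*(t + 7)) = t^2 + 12*t + 35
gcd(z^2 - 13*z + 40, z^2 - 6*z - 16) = z - 8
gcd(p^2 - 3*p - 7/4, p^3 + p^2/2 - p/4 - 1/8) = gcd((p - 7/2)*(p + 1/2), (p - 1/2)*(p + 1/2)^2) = p + 1/2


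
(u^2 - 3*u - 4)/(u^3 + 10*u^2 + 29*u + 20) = (u - 4)/(u^2 + 9*u + 20)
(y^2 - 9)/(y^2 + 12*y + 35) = (y^2 - 9)/(y^2 + 12*y + 35)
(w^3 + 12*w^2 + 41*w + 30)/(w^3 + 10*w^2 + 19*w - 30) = (w + 1)/(w - 1)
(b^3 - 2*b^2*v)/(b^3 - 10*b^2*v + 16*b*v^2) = b/(b - 8*v)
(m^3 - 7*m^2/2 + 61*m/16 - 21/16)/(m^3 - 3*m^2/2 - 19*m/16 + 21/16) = (m - 1)/(m + 1)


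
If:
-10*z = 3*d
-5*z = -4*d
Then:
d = 0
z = 0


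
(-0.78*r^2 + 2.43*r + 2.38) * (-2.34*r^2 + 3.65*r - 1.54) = 1.8252*r^4 - 8.5332*r^3 + 4.5015*r^2 + 4.9448*r - 3.6652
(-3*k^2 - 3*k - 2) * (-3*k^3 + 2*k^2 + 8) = 9*k^5 + 3*k^4 - 28*k^2 - 24*k - 16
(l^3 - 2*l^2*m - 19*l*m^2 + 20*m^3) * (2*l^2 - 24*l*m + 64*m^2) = 2*l^5 - 28*l^4*m + 74*l^3*m^2 + 368*l^2*m^3 - 1696*l*m^4 + 1280*m^5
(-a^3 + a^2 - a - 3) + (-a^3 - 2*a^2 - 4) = -2*a^3 - a^2 - a - 7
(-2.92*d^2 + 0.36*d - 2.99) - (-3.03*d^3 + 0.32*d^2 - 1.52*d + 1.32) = 3.03*d^3 - 3.24*d^2 + 1.88*d - 4.31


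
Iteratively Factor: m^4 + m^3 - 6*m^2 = (m + 3)*(m^3 - 2*m^2) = m*(m + 3)*(m^2 - 2*m) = m*(m - 2)*(m + 3)*(m)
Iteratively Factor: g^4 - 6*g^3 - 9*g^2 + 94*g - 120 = (g - 2)*(g^3 - 4*g^2 - 17*g + 60) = (g - 5)*(g - 2)*(g^2 + g - 12) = (g - 5)*(g - 2)*(g + 4)*(g - 3)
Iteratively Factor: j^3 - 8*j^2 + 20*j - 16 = (j - 2)*(j^2 - 6*j + 8) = (j - 4)*(j - 2)*(j - 2)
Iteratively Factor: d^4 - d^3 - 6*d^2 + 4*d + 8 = (d - 2)*(d^3 + d^2 - 4*d - 4) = (d - 2)^2*(d^2 + 3*d + 2) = (d - 2)^2*(d + 1)*(d + 2)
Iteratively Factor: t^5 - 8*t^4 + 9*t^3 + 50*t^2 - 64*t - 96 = (t - 4)*(t^4 - 4*t^3 - 7*t^2 + 22*t + 24) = (t - 4)*(t - 3)*(t^3 - t^2 - 10*t - 8) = (t - 4)*(t - 3)*(t + 2)*(t^2 - 3*t - 4) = (t - 4)*(t - 3)*(t + 1)*(t + 2)*(t - 4)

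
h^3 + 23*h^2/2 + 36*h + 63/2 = (h + 3/2)*(h + 3)*(h + 7)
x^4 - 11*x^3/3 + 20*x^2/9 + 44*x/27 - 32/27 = (x - 8/3)*(x - 1)*(x - 2/3)*(x + 2/3)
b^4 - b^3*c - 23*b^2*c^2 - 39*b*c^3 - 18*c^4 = (b - 6*c)*(b + c)^2*(b + 3*c)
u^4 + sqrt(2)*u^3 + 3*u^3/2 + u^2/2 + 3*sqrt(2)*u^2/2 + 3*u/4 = u*(u + 3/2)*(u + sqrt(2)/2)^2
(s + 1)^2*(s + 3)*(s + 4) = s^4 + 9*s^3 + 27*s^2 + 31*s + 12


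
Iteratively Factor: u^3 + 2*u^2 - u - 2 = (u + 2)*(u^2 - 1) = (u + 1)*(u + 2)*(u - 1)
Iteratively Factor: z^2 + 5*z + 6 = (z + 3)*(z + 2)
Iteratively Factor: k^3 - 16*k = (k + 4)*(k^2 - 4*k) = k*(k + 4)*(k - 4)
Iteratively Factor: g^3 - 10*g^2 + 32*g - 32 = (g - 4)*(g^2 - 6*g + 8) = (g - 4)^2*(g - 2)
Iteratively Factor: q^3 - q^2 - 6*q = (q - 3)*(q^2 + 2*q) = (q - 3)*(q + 2)*(q)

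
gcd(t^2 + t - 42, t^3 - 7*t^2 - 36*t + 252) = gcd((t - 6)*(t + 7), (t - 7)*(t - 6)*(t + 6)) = t - 6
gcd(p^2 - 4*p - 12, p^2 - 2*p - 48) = 1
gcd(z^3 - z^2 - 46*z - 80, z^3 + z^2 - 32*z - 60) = z^2 + 7*z + 10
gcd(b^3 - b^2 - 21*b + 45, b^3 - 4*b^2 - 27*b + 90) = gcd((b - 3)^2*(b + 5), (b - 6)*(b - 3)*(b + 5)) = b^2 + 2*b - 15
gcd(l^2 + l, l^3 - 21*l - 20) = l + 1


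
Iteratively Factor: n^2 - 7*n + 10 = (n - 2)*(n - 5)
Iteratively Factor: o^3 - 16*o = (o + 4)*(o^2 - 4*o) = o*(o + 4)*(o - 4)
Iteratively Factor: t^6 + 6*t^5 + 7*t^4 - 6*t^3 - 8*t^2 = (t)*(t^5 + 6*t^4 + 7*t^3 - 6*t^2 - 8*t) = t*(t + 2)*(t^4 + 4*t^3 - t^2 - 4*t) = t^2*(t + 2)*(t^3 + 4*t^2 - t - 4) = t^2*(t - 1)*(t + 2)*(t^2 + 5*t + 4) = t^2*(t - 1)*(t + 2)*(t + 4)*(t + 1)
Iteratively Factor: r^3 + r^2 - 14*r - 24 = (r + 3)*(r^2 - 2*r - 8) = (r + 2)*(r + 3)*(r - 4)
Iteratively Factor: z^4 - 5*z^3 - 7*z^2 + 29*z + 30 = (z - 3)*(z^3 - 2*z^2 - 13*z - 10) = (z - 3)*(z + 2)*(z^2 - 4*z - 5) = (z - 3)*(z + 1)*(z + 2)*(z - 5)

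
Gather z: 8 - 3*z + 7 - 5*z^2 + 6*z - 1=-5*z^2 + 3*z + 14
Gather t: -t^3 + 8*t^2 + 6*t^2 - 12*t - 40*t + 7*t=-t^3 + 14*t^2 - 45*t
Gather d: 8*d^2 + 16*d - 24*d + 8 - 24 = 8*d^2 - 8*d - 16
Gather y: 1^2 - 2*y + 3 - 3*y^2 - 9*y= -3*y^2 - 11*y + 4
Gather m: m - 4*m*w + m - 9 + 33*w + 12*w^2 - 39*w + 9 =m*(2 - 4*w) + 12*w^2 - 6*w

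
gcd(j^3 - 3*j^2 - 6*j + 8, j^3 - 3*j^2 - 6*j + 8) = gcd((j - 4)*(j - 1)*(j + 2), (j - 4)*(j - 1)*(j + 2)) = j^3 - 3*j^2 - 6*j + 8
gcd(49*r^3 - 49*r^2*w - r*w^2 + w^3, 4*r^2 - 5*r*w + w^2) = r - w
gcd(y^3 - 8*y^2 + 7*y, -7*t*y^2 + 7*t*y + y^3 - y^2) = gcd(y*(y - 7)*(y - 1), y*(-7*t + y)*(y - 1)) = y^2 - y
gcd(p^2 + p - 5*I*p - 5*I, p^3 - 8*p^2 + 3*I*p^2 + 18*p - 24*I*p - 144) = 1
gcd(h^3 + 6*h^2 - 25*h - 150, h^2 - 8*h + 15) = h - 5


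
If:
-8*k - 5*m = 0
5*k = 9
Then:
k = 9/5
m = -72/25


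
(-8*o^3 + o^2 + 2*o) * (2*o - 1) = -16*o^4 + 10*o^3 + 3*o^2 - 2*o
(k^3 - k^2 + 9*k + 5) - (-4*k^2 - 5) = k^3 + 3*k^2 + 9*k + 10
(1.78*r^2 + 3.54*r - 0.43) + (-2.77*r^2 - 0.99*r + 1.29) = -0.99*r^2 + 2.55*r + 0.86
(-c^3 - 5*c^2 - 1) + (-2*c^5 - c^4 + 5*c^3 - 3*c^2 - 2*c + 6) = -2*c^5 - c^4 + 4*c^3 - 8*c^2 - 2*c + 5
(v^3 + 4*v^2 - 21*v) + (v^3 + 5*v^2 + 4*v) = 2*v^3 + 9*v^2 - 17*v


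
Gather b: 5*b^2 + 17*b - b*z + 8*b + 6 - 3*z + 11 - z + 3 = 5*b^2 + b*(25 - z) - 4*z + 20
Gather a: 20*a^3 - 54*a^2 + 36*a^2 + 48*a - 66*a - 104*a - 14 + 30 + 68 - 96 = 20*a^3 - 18*a^2 - 122*a - 12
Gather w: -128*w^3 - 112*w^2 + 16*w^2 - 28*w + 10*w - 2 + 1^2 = -128*w^3 - 96*w^2 - 18*w - 1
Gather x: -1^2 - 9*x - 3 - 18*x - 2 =-27*x - 6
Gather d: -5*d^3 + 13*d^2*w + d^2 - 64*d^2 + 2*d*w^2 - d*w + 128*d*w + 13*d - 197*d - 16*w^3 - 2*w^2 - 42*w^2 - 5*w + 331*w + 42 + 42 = -5*d^3 + d^2*(13*w - 63) + d*(2*w^2 + 127*w - 184) - 16*w^3 - 44*w^2 + 326*w + 84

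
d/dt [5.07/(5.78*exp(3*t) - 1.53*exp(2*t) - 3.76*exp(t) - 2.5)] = (-87.9138*exp(2*t) + 15.5142*exp(t) + 19.0632)*exp(t)/(-5.78*exp(3*t) + 1.53*exp(2*t) + 3.76*exp(t) + 2.5)^2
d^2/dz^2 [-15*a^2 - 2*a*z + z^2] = 2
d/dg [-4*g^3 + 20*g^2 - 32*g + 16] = -12*g^2 + 40*g - 32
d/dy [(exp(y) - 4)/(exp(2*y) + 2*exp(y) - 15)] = (-2*(exp(y) - 4)*(exp(y) + 1) + exp(2*y) + 2*exp(y) - 15)*exp(y)/(exp(2*y) + 2*exp(y) - 15)^2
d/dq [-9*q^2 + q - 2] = 1 - 18*q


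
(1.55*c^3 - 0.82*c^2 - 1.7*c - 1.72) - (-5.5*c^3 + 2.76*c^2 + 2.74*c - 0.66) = 7.05*c^3 - 3.58*c^2 - 4.44*c - 1.06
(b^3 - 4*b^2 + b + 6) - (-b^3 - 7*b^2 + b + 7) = 2*b^3 + 3*b^2 - 1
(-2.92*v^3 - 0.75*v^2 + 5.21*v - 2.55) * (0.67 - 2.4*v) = 7.008*v^4 - 0.1564*v^3 - 13.0065*v^2 + 9.6107*v - 1.7085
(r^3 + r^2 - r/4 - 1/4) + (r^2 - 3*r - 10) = r^3 + 2*r^2 - 13*r/4 - 41/4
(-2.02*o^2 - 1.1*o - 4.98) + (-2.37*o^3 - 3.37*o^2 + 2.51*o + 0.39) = -2.37*o^3 - 5.39*o^2 + 1.41*o - 4.59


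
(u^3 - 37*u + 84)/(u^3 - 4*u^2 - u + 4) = (u^2 + 4*u - 21)/(u^2 - 1)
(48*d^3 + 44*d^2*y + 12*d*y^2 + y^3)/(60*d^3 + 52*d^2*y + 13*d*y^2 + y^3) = (4*d + y)/(5*d + y)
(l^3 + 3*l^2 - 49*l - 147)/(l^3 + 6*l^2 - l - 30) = (l^2 - 49)/(l^2 + 3*l - 10)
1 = 1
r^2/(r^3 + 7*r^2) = 1/(r + 7)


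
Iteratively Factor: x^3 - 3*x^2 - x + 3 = (x - 3)*(x^2 - 1) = (x - 3)*(x + 1)*(x - 1)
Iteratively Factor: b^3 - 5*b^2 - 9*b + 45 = (b + 3)*(b^2 - 8*b + 15) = (b - 5)*(b + 3)*(b - 3)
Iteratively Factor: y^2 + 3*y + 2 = (y + 2)*(y + 1)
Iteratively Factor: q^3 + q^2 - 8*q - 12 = (q + 2)*(q^2 - q - 6) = (q - 3)*(q + 2)*(q + 2)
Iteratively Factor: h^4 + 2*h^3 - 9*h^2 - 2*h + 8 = (h - 1)*(h^3 + 3*h^2 - 6*h - 8) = (h - 2)*(h - 1)*(h^2 + 5*h + 4) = (h - 2)*(h - 1)*(h + 1)*(h + 4)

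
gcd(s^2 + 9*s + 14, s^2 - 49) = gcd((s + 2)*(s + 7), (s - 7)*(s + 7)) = s + 7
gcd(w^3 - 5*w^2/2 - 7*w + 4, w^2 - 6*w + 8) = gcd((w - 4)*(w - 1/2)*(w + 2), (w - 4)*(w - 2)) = w - 4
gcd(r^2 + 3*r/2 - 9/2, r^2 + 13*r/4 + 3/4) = r + 3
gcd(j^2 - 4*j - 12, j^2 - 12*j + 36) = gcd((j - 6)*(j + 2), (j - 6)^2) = j - 6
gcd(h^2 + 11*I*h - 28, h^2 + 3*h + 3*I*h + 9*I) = 1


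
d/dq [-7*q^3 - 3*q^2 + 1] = 3*q*(-7*q - 2)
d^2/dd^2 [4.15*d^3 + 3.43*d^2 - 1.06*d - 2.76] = 24.9*d + 6.86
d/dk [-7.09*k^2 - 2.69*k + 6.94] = -14.18*k - 2.69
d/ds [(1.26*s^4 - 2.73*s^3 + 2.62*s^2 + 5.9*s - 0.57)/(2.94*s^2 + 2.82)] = (7.4088*s^5 - 8.0262*s^4 + 14.2128*s^3 - 40.4418*s^2 + 18.1284*s + 16.638)/(8.6436*s^4 + 16.5816*s^2 + 7.9524)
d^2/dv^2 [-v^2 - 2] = -2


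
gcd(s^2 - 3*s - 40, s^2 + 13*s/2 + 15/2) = s + 5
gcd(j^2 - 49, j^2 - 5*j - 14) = j - 7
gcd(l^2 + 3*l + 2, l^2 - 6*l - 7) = l + 1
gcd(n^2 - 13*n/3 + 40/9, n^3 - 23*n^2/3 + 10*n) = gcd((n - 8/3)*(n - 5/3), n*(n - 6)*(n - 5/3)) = n - 5/3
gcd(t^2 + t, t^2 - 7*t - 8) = t + 1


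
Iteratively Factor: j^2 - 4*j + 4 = (j - 2)*(j - 2)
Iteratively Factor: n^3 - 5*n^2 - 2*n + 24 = (n - 3)*(n^2 - 2*n - 8) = (n - 3)*(n + 2)*(n - 4)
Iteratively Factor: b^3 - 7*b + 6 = (b - 1)*(b^2 + b - 6) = (b - 2)*(b - 1)*(b + 3)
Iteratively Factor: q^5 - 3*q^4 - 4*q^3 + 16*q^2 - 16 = (q - 2)*(q^4 - q^3 - 6*q^2 + 4*q + 8) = (q - 2)*(q + 2)*(q^3 - 3*q^2 + 4) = (q - 2)*(q + 1)*(q + 2)*(q^2 - 4*q + 4) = (q - 2)^2*(q + 1)*(q + 2)*(q - 2)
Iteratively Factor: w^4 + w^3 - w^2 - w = (w)*(w^3 + w^2 - w - 1) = w*(w - 1)*(w^2 + 2*w + 1) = w*(w - 1)*(w + 1)*(w + 1)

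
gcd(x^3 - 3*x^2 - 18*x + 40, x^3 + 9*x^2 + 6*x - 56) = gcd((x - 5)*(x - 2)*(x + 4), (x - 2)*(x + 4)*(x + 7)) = x^2 + 2*x - 8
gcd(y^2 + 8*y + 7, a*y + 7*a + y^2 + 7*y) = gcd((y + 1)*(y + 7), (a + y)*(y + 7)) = y + 7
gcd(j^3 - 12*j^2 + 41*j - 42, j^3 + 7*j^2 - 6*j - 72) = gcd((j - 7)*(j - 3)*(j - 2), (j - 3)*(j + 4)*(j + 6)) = j - 3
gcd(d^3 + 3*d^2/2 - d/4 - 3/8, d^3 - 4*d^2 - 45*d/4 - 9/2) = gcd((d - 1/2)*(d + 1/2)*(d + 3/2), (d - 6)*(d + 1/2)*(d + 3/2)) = d^2 + 2*d + 3/4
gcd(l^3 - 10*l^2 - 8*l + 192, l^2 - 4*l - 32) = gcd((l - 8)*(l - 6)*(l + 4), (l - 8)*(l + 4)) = l^2 - 4*l - 32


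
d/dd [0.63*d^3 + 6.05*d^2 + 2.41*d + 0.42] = 1.89*d^2 + 12.1*d + 2.41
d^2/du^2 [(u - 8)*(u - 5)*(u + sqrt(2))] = 6*u - 26 + 2*sqrt(2)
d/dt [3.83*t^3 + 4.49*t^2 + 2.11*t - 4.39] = 11.49*t^2 + 8.98*t + 2.11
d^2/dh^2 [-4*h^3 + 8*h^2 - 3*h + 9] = 16 - 24*h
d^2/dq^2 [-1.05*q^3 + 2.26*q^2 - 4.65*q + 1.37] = 4.52 - 6.3*q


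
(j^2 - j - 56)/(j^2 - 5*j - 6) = (-j^2 + j + 56)/(-j^2 + 5*j + 6)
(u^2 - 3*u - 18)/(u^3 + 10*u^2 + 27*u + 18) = (u - 6)/(u^2 + 7*u + 6)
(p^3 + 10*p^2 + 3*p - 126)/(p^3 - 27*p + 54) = (p + 7)/(p - 3)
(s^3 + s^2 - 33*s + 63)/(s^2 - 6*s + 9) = s + 7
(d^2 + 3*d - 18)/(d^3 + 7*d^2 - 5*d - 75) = (d + 6)/(d^2 + 10*d + 25)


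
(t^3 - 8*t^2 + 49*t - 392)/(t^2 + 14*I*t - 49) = (t^2 - t*(8 + 7*I) + 56*I)/(t + 7*I)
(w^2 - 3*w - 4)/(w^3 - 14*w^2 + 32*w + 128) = (w^2 - 3*w - 4)/(w^3 - 14*w^2 + 32*w + 128)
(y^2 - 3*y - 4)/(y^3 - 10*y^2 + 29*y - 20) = (y + 1)/(y^2 - 6*y + 5)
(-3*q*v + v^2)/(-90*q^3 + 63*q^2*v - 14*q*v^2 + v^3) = v/(30*q^2 - 11*q*v + v^2)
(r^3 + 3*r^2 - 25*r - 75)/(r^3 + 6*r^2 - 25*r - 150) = (r + 3)/(r + 6)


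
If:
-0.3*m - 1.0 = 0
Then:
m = -3.33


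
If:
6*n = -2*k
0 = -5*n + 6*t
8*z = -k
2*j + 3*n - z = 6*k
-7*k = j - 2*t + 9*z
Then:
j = 0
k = 0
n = 0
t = 0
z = 0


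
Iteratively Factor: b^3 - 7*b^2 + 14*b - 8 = (b - 1)*(b^2 - 6*b + 8) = (b - 4)*(b - 1)*(b - 2)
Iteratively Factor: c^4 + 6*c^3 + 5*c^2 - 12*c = (c + 3)*(c^3 + 3*c^2 - 4*c) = (c - 1)*(c + 3)*(c^2 + 4*c) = c*(c - 1)*(c + 3)*(c + 4)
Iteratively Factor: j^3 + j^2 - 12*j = (j - 3)*(j^2 + 4*j) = j*(j - 3)*(j + 4)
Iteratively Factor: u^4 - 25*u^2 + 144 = (u - 3)*(u^3 + 3*u^2 - 16*u - 48) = (u - 3)*(u + 3)*(u^2 - 16) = (u - 4)*(u - 3)*(u + 3)*(u + 4)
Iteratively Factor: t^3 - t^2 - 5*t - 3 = (t + 1)*(t^2 - 2*t - 3) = (t + 1)^2*(t - 3)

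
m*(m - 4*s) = m^2 - 4*m*s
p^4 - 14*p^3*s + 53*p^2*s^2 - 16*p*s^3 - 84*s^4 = (p - 7*s)*(p - 6*s)*(p - 2*s)*(p + s)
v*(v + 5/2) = v^2 + 5*v/2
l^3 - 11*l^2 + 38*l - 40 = (l - 5)*(l - 4)*(l - 2)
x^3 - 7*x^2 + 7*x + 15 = (x - 5)*(x - 3)*(x + 1)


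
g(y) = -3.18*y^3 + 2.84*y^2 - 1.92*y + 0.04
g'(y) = -9.54*y^2 + 5.68*y - 1.92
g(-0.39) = 1.41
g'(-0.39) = -5.59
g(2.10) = -20.92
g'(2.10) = -32.06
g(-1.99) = 40.17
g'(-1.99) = -51.00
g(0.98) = -2.11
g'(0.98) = -5.52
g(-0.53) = 2.33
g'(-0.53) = -7.61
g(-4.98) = 472.78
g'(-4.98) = -266.80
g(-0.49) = 2.04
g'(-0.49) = -6.99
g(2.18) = -23.59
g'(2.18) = -34.88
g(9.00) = -2105.42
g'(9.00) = -723.54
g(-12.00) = 5927.08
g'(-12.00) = -1443.84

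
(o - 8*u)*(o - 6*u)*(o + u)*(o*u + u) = o^4*u - 13*o^3*u^2 + o^3*u + 34*o^2*u^3 - 13*o^2*u^2 + 48*o*u^4 + 34*o*u^3 + 48*u^4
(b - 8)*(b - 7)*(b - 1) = b^3 - 16*b^2 + 71*b - 56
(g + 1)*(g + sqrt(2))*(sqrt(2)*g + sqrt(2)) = sqrt(2)*g^3 + 2*g^2 + 2*sqrt(2)*g^2 + sqrt(2)*g + 4*g + 2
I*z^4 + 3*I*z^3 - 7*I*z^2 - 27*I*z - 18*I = (z - 3)*(z + 2)*(z + 3)*(I*z + I)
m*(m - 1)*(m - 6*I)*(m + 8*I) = m^4 - m^3 + 2*I*m^3 + 48*m^2 - 2*I*m^2 - 48*m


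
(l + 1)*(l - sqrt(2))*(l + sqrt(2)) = l^3 + l^2 - 2*l - 2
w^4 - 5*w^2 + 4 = (w - 2)*(w - 1)*(w + 1)*(w + 2)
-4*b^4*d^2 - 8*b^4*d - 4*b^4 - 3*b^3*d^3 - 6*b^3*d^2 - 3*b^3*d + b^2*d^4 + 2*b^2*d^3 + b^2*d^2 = (-4*b + d)*(b + d)*(b*d + b)^2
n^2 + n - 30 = (n - 5)*(n + 6)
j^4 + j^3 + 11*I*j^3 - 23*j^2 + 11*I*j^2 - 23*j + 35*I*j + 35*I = (j + 1)*(j - I)*(j + 5*I)*(j + 7*I)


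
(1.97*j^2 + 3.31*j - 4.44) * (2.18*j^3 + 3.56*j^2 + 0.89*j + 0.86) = 4.2946*j^5 + 14.229*j^4 + 3.8577*j^3 - 11.1663*j^2 - 1.105*j - 3.8184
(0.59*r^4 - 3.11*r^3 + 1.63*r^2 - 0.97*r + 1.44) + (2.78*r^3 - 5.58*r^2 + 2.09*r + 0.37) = 0.59*r^4 - 0.33*r^3 - 3.95*r^2 + 1.12*r + 1.81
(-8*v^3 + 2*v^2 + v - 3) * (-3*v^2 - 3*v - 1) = 24*v^5 + 18*v^4 - v^3 + 4*v^2 + 8*v + 3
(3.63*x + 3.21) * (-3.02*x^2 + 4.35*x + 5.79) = -10.9626*x^3 + 6.0963*x^2 + 34.9812*x + 18.5859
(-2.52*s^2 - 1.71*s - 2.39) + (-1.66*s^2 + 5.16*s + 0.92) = -4.18*s^2 + 3.45*s - 1.47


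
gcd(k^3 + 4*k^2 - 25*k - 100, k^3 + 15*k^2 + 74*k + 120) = k^2 + 9*k + 20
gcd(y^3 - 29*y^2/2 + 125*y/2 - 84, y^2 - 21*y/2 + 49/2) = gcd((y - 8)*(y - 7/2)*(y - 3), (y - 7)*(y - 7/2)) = y - 7/2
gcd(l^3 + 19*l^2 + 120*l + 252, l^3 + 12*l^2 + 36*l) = l^2 + 12*l + 36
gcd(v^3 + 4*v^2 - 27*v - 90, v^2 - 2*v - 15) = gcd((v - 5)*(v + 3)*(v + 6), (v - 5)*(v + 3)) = v^2 - 2*v - 15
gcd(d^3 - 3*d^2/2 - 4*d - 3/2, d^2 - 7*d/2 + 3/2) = d - 3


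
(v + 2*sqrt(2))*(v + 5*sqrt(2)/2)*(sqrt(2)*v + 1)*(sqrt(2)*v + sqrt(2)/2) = 2*v^4 + v^3 + 10*sqrt(2)*v^3 + 5*sqrt(2)*v^2 + 29*v^2 + 10*sqrt(2)*v + 29*v/2 + 5*sqrt(2)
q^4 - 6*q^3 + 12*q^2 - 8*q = q*(q - 2)^3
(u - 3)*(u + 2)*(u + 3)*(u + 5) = u^4 + 7*u^3 + u^2 - 63*u - 90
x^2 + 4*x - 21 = (x - 3)*(x + 7)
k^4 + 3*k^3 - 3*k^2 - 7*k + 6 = (k - 1)^2*(k + 2)*(k + 3)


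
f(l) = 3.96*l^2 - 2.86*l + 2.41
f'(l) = 7.92*l - 2.86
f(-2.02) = 24.35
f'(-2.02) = -18.86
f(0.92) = 3.13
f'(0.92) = 4.43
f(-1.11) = 10.46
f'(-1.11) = -11.65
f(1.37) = 5.92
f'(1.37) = 7.99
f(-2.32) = 30.36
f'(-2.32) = -21.23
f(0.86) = 2.88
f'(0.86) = 3.95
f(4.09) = 56.96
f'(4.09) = 29.53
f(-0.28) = 3.52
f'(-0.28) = -5.08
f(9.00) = 297.43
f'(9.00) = 68.42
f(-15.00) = 936.31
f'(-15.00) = -121.66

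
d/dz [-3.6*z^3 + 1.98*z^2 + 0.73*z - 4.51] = -10.8*z^2 + 3.96*z + 0.73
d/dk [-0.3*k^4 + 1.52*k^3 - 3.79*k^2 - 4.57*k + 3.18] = -1.2*k^3 + 4.56*k^2 - 7.58*k - 4.57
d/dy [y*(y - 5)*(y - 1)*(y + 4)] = 4*y^3 - 6*y^2 - 38*y + 20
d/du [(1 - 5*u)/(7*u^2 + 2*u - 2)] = (35*u^2 - 14*u + 8)/(49*u^4 + 28*u^3 - 24*u^2 - 8*u + 4)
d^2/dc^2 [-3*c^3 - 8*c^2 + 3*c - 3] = -18*c - 16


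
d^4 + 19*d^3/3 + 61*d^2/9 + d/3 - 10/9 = (d - 1/3)*(d + 2/3)*(d + 1)*(d + 5)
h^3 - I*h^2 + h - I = (h - I)^2*(h + I)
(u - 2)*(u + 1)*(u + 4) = u^3 + 3*u^2 - 6*u - 8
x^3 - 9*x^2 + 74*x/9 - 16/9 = (x - 8)*(x - 2/3)*(x - 1/3)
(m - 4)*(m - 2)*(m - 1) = m^3 - 7*m^2 + 14*m - 8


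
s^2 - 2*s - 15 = (s - 5)*(s + 3)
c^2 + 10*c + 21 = (c + 3)*(c + 7)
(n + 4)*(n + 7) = n^2 + 11*n + 28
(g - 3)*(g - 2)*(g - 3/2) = g^3 - 13*g^2/2 + 27*g/2 - 9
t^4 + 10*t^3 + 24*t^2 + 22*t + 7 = (t + 1)^3*(t + 7)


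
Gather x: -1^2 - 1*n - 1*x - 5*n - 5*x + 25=-6*n - 6*x + 24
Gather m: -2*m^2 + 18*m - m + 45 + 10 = -2*m^2 + 17*m + 55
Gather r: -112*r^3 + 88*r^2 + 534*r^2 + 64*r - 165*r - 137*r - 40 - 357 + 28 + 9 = -112*r^3 + 622*r^2 - 238*r - 360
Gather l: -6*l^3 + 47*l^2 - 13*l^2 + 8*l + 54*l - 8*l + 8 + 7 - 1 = -6*l^3 + 34*l^2 + 54*l + 14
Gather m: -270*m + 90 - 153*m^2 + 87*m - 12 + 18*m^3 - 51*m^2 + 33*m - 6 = 18*m^3 - 204*m^2 - 150*m + 72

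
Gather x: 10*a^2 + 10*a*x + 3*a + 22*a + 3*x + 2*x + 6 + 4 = 10*a^2 + 25*a + x*(10*a + 5) + 10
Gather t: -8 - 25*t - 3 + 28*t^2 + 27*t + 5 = 28*t^2 + 2*t - 6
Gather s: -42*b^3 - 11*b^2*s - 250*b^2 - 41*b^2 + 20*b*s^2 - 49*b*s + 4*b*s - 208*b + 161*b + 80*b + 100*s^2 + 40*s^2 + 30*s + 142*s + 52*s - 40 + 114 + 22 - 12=-42*b^3 - 291*b^2 + 33*b + s^2*(20*b + 140) + s*(-11*b^2 - 45*b + 224) + 84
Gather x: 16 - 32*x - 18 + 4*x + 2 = -28*x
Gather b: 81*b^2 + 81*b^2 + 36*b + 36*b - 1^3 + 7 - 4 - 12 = 162*b^2 + 72*b - 10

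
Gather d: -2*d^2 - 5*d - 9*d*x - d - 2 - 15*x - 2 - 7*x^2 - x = -2*d^2 + d*(-9*x - 6) - 7*x^2 - 16*x - 4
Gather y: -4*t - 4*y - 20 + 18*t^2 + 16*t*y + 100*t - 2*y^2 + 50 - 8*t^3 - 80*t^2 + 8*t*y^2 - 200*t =-8*t^3 - 62*t^2 - 104*t + y^2*(8*t - 2) + y*(16*t - 4) + 30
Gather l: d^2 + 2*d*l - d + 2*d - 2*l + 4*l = d^2 + d + l*(2*d + 2)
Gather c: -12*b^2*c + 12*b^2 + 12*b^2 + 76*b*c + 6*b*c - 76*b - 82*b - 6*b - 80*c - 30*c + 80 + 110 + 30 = 24*b^2 - 164*b + c*(-12*b^2 + 82*b - 110) + 220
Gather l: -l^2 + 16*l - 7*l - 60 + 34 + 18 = -l^2 + 9*l - 8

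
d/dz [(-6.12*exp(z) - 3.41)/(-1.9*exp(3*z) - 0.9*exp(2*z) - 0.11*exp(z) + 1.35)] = (-(6.12*exp(z) + 3.41)*(5.7*exp(2*z) + 1.8*exp(z) + 0.11) + 11.628*exp(3*z) + 5.508*exp(2*z) + 0.6732*exp(z) - 8.262)*exp(z)/(1.9*exp(3*z) + 0.9*exp(2*z) + 0.11*exp(z) - 1.35)^2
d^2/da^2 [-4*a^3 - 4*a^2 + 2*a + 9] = -24*a - 8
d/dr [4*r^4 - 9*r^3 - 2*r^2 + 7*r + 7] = 16*r^3 - 27*r^2 - 4*r + 7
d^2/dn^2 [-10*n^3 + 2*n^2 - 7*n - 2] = 4 - 60*n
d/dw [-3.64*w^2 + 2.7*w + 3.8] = 2.7 - 7.28*w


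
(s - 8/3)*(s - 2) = s^2 - 14*s/3 + 16/3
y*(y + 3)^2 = y^3 + 6*y^2 + 9*y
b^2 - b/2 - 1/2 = (b - 1)*(b + 1/2)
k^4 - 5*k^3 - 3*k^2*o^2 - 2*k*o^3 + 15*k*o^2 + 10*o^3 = (k - 5)*(k - 2*o)*(k + o)^2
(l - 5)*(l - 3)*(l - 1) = l^3 - 9*l^2 + 23*l - 15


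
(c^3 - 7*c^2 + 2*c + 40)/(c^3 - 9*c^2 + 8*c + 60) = (c - 4)/(c - 6)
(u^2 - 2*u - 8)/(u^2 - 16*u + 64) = (u^2 - 2*u - 8)/(u^2 - 16*u + 64)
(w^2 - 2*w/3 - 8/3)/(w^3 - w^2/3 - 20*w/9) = 3*(w - 2)/(w*(3*w - 5))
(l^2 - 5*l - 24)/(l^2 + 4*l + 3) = (l - 8)/(l + 1)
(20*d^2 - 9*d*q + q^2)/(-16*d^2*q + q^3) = (-5*d + q)/(q*(4*d + q))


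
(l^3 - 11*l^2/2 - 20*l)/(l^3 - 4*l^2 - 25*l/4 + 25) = 2*l*(l - 8)/(2*l^2 - 13*l + 20)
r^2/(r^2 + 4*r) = r/(r + 4)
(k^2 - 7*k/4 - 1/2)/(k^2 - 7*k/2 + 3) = (4*k + 1)/(2*(2*k - 3))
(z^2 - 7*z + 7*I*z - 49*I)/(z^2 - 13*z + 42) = (z + 7*I)/(z - 6)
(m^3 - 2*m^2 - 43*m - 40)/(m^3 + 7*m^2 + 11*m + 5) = (m - 8)/(m + 1)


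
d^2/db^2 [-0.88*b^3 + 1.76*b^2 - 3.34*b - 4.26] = 3.52 - 5.28*b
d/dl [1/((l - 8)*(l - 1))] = (9 - 2*l)/(l^4 - 18*l^3 + 97*l^2 - 144*l + 64)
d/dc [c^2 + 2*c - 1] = 2*c + 2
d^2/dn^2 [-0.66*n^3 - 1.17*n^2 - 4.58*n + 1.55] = -3.96*n - 2.34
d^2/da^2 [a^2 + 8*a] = 2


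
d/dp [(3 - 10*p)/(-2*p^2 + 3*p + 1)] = (-20*p^2 + 12*p - 19)/(4*p^4 - 12*p^3 + 5*p^2 + 6*p + 1)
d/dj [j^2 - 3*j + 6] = 2*j - 3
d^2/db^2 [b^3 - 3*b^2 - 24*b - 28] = 6*b - 6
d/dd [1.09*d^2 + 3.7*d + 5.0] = 2.18*d + 3.7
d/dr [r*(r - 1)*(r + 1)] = 3*r^2 - 1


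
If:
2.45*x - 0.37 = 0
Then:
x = 0.15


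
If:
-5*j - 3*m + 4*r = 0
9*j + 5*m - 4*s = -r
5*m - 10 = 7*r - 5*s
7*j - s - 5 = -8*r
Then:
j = -175/1306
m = 1985/1306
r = 635/653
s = 2405/1306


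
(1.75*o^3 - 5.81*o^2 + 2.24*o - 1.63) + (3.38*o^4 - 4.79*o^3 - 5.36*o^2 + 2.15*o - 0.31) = 3.38*o^4 - 3.04*o^3 - 11.17*o^2 + 4.39*o - 1.94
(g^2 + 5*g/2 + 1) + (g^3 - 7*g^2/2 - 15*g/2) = g^3 - 5*g^2/2 - 5*g + 1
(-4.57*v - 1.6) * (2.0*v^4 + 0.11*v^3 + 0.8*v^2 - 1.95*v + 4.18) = -9.14*v^5 - 3.7027*v^4 - 3.832*v^3 + 7.6315*v^2 - 15.9826*v - 6.688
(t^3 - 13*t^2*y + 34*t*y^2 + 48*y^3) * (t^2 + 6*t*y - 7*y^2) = t^5 - 7*t^4*y - 51*t^3*y^2 + 343*t^2*y^3 + 50*t*y^4 - 336*y^5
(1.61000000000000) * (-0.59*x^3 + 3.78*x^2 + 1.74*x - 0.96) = -0.9499*x^3 + 6.0858*x^2 + 2.8014*x - 1.5456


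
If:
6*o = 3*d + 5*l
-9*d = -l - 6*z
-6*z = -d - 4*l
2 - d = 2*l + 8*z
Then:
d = 30/211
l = 48/211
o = 55/211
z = 37/211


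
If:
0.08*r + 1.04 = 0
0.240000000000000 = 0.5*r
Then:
No Solution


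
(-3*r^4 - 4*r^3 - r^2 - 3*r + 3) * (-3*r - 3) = 9*r^5 + 21*r^4 + 15*r^3 + 12*r^2 - 9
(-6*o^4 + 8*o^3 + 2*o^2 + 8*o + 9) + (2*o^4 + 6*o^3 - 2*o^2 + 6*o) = -4*o^4 + 14*o^3 + 14*o + 9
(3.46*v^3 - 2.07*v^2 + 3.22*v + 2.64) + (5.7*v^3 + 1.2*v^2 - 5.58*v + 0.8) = 9.16*v^3 - 0.87*v^2 - 2.36*v + 3.44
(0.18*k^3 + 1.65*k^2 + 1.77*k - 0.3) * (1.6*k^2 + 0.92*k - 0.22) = 0.288*k^5 + 2.8056*k^4 + 4.3104*k^3 + 0.7854*k^2 - 0.6654*k + 0.066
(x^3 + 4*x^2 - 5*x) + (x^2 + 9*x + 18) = x^3 + 5*x^2 + 4*x + 18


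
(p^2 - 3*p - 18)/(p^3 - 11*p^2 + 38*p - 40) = (p^2 - 3*p - 18)/(p^3 - 11*p^2 + 38*p - 40)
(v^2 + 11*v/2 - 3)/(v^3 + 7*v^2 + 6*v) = (v - 1/2)/(v*(v + 1))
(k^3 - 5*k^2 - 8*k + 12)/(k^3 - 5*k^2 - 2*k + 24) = (k^2 - 7*k + 6)/(k^2 - 7*k + 12)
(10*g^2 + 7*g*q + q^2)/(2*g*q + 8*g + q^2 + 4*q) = (5*g + q)/(q + 4)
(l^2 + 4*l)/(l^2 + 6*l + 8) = l/(l + 2)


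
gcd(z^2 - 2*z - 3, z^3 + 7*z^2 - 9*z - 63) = z - 3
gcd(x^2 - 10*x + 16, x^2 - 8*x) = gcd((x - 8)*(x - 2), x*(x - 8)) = x - 8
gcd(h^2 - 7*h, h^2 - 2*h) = h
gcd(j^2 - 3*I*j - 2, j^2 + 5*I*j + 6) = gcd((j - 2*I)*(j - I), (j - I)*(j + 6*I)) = j - I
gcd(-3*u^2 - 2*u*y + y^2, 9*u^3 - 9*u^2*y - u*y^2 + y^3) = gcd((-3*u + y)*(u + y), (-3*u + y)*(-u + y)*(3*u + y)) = -3*u + y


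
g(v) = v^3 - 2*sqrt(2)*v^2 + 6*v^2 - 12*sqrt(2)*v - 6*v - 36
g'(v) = 3*v^2 - 4*sqrt(2)*v + 12*v - 12*sqrt(2) - 6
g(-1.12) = -7.70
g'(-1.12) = -26.31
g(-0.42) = -25.87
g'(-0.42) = -25.11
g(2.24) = -60.30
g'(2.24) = 6.29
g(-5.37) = 23.96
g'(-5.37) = 29.48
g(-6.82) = -49.04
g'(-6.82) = 73.31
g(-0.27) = -29.59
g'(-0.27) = -24.46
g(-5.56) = 17.88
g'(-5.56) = 34.50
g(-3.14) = 36.44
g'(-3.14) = -13.31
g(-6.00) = 0.00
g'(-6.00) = 46.97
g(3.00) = -49.37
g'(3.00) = 23.06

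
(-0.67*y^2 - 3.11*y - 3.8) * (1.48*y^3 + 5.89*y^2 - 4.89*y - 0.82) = -0.9916*y^5 - 8.5491*y^4 - 20.6656*y^3 - 6.6247*y^2 + 21.1322*y + 3.116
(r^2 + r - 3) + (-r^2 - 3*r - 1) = -2*r - 4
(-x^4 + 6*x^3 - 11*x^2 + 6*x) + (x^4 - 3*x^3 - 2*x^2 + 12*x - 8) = 3*x^3 - 13*x^2 + 18*x - 8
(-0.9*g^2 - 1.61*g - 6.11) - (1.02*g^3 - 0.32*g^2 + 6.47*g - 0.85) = -1.02*g^3 - 0.58*g^2 - 8.08*g - 5.26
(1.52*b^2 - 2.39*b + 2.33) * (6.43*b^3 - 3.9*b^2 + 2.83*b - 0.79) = 9.7736*b^5 - 21.2957*b^4 + 28.6045*b^3 - 17.0515*b^2 + 8.482*b - 1.8407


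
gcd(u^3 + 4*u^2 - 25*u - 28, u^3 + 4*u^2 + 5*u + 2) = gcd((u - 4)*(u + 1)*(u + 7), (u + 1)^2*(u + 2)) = u + 1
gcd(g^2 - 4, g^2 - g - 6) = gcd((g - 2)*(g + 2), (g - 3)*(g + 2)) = g + 2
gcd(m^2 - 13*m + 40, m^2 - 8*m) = m - 8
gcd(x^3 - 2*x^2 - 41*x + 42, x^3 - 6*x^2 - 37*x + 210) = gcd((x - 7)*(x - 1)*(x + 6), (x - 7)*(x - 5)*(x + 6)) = x^2 - x - 42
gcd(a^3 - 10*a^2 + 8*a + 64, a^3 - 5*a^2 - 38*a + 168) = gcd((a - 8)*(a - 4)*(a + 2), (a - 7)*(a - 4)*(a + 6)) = a - 4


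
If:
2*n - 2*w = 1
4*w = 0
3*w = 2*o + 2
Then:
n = 1/2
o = -1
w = 0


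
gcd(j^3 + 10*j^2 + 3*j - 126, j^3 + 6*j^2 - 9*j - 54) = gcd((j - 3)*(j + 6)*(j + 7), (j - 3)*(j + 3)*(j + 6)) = j^2 + 3*j - 18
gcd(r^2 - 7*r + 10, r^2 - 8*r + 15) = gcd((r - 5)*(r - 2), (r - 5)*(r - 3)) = r - 5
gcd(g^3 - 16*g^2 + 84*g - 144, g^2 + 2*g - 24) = g - 4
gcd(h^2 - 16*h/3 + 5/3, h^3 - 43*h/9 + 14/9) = h - 1/3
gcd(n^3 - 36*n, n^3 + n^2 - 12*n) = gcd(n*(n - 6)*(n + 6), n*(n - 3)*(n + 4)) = n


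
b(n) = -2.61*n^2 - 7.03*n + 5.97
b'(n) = -5.22*n - 7.03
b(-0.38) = 8.26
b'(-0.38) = -5.05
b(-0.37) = 8.21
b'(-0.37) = -5.10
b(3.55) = -51.88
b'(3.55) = -25.56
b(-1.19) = 10.64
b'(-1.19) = -0.82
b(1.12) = -5.18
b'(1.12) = -12.88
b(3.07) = -40.21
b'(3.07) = -23.06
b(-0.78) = 9.87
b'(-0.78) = -2.96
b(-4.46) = -14.59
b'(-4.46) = 16.25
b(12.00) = -454.23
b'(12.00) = -69.67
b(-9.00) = -142.17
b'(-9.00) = 39.95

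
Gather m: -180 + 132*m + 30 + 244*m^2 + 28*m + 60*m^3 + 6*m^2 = 60*m^3 + 250*m^2 + 160*m - 150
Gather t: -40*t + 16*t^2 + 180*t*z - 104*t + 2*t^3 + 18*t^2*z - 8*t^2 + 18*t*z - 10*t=2*t^3 + t^2*(18*z + 8) + t*(198*z - 154)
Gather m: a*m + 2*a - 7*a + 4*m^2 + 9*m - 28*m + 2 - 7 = -5*a + 4*m^2 + m*(a - 19) - 5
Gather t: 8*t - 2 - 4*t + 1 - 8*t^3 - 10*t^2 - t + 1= -8*t^3 - 10*t^2 + 3*t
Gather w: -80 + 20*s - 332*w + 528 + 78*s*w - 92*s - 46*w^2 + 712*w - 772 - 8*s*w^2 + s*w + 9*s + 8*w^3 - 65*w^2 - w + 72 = -63*s + 8*w^3 + w^2*(-8*s - 111) + w*(79*s + 379) - 252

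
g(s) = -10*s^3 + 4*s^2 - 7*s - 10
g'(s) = -30*s^2 + 8*s - 7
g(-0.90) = 6.83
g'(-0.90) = -38.50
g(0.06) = -10.41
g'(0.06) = -6.63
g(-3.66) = 559.48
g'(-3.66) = -438.15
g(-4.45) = 981.57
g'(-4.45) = -636.68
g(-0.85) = 4.98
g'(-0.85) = -35.48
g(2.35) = -134.14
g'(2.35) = -153.88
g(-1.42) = 36.64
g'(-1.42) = -78.85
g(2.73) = -202.76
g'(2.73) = -208.75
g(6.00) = -2068.00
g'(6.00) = -1039.00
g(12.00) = -16798.00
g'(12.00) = -4231.00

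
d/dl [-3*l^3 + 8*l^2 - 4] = l*(16 - 9*l)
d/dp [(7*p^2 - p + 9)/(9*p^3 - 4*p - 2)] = ((1 - 14*p)*(-9*p^3 + 4*p + 2) - (27*p^2 - 4)*(7*p^2 - p + 9))/(-9*p^3 + 4*p + 2)^2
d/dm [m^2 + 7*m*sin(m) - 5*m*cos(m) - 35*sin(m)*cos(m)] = 5*m*sin(m) + 7*m*cos(m) + 2*m + 7*sin(m) - 5*cos(m) - 35*cos(2*m)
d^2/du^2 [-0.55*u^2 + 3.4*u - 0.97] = -1.10000000000000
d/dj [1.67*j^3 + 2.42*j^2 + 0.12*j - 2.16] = 5.01*j^2 + 4.84*j + 0.12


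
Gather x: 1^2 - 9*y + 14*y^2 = 14*y^2 - 9*y + 1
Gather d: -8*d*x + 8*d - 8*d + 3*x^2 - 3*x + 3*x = -8*d*x + 3*x^2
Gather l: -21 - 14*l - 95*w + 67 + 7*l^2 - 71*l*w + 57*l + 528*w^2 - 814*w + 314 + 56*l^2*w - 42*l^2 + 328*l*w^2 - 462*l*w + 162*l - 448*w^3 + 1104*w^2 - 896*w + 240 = l^2*(56*w - 35) + l*(328*w^2 - 533*w + 205) - 448*w^3 + 1632*w^2 - 1805*w + 600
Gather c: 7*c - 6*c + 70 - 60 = c + 10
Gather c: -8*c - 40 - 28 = -8*c - 68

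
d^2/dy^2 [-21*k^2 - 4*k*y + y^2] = 2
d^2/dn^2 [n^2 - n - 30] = 2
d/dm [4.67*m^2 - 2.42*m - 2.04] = 9.34*m - 2.42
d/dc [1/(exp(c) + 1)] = -1/(4*cosh(c/2)^2)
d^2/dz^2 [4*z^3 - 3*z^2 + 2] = 24*z - 6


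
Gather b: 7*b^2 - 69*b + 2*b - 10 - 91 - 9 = 7*b^2 - 67*b - 110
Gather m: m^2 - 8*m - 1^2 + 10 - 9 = m^2 - 8*m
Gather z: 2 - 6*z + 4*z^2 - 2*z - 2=4*z^2 - 8*z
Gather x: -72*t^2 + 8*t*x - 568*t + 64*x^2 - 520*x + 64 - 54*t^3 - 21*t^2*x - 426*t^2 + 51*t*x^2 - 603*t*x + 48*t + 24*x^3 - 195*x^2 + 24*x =-54*t^3 - 498*t^2 - 520*t + 24*x^3 + x^2*(51*t - 131) + x*(-21*t^2 - 595*t - 496) + 64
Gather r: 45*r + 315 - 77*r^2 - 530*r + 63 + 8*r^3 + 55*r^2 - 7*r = 8*r^3 - 22*r^2 - 492*r + 378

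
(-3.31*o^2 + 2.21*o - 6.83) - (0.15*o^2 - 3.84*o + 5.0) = -3.46*o^2 + 6.05*o - 11.83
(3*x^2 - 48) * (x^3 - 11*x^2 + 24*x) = 3*x^5 - 33*x^4 + 24*x^3 + 528*x^2 - 1152*x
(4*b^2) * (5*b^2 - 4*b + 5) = 20*b^4 - 16*b^3 + 20*b^2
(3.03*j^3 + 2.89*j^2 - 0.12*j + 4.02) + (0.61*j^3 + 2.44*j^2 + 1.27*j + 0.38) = 3.64*j^3 + 5.33*j^2 + 1.15*j + 4.4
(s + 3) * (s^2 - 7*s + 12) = s^3 - 4*s^2 - 9*s + 36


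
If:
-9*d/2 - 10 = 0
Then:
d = -20/9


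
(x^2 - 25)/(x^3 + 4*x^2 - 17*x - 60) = (x - 5)/(x^2 - x - 12)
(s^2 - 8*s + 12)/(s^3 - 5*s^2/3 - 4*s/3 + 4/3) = 3*(s - 6)/(3*s^2 + s - 2)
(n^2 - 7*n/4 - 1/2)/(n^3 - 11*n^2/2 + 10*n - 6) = (4*n + 1)/(2*(2*n^2 - 7*n + 6))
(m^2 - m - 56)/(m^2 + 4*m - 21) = (m - 8)/(m - 3)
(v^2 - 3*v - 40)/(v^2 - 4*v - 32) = (v + 5)/(v + 4)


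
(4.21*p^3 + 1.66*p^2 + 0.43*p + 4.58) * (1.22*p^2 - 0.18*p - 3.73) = 5.1362*p^5 + 1.2674*p^4 - 15.4775*p^3 - 0.6816*p^2 - 2.4283*p - 17.0834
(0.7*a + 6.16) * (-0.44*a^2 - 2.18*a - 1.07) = -0.308*a^3 - 4.2364*a^2 - 14.1778*a - 6.5912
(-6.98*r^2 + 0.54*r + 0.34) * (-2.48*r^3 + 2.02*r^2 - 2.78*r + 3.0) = 17.3104*r^5 - 15.4388*r^4 + 19.652*r^3 - 21.7544*r^2 + 0.6748*r + 1.02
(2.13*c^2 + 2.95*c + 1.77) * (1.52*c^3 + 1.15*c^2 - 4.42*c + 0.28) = 3.2376*c^5 + 6.9335*c^4 - 3.3317*c^3 - 10.4071*c^2 - 6.9974*c + 0.4956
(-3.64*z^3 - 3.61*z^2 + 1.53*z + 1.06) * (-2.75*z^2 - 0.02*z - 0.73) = 10.01*z^5 + 10.0003*z^4 - 1.4781*z^3 - 0.3103*z^2 - 1.1381*z - 0.7738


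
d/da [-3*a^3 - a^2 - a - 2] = -9*a^2 - 2*a - 1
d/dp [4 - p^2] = -2*p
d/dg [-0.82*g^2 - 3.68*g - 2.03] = -1.64*g - 3.68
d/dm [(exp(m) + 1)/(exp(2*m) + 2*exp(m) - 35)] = (-2*(exp(m) + 1)^2 + exp(2*m) + 2*exp(m) - 35)*exp(m)/(exp(2*m) + 2*exp(m) - 35)^2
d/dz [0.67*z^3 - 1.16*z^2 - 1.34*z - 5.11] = 2.01*z^2 - 2.32*z - 1.34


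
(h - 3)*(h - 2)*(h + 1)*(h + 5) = h^4 + h^3 - 19*h^2 + 11*h + 30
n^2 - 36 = (n - 6)*(n + 6)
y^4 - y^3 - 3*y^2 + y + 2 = (y - 2)*(y - 1)*(y + 1)^2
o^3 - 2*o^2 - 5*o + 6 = (o - 3)*(o - 1)*(o + 2)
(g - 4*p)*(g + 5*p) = g^2 + g*p - 20*p^2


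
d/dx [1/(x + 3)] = -1/(x + 3)^2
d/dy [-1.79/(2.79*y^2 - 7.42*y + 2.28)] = (9.9882*y - 13.2818)/(2.79*y^2 - 7.42*y + 2.28)^2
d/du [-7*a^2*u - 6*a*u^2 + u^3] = -7*a^2 - 12*a*u + 3*u^2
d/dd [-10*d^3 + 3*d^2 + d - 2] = -30*d^2 + 6*d + 1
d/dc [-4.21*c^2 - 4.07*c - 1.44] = -8.42*c - 4.07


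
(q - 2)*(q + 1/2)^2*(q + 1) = q^4 - 11*q^2/4 - 9*q/4 - 1/2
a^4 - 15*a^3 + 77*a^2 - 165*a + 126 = (a - 7)*(a - 3)^2*(a - 2)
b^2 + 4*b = b*(b + 4)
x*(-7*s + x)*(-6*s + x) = 42*s^2*x - 13*s*x^2 + x^3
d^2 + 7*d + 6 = (d + 1)*(d + 6)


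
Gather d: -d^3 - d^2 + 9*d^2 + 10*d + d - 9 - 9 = -d^3 + 8*d^2 + 11*d - 18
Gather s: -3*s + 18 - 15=3 - 3*s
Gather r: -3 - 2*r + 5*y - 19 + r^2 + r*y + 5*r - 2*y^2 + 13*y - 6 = r^2 + r*(y + 3) - 2*y^2 + 18*y - 28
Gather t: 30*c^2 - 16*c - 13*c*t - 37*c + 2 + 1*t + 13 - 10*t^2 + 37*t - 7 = 30*c^2 - 53*c - 10*t^2 + t*(38 - 13*c) + 8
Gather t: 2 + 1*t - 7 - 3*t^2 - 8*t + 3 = -3*t^2 - 7*t - 2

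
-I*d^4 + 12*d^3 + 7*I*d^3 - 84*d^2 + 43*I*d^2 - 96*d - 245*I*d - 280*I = (d - 8)*(d + 5*I)*(d + 7*I)*(-I*d - I)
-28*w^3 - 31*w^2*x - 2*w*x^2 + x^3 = (-7*w + x)*(w + x)*(4*w + x)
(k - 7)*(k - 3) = k^2 - 10*k + 21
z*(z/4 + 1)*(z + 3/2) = z^3/4 + 11*z^2/8 + 3*z/2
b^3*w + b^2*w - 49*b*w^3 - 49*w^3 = (b - 7*w)*(b + 7*w)*(b*w + w)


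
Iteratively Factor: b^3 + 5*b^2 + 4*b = (b + 4)*(b^2 + b) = b*(b + 4)*(b + 1)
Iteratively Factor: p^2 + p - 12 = (p - 3)*(p + 4)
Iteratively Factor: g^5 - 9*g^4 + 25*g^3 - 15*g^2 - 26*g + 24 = (g - 4)*(g^4 - 5*g^3 + 5*g^2 + 5*g - 6) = (g - 4)*(g - 3)*(g^3 - 2*g^2 - g + 2) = (g - 4)*(g - 3)*(g - 1)*(g^2 - g - 2) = (g - 4)*(g - 3)*(g - 2)*(g - 1)*(g + 1)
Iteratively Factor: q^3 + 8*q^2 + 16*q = (q)*(q^2 + 8*q + 16) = q*(q + 4)*(q + 4)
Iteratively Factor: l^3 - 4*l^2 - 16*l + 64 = (l + 4)*(l^2 - 8*l + 16) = (l - 4)*(l + 4)*(l - 4)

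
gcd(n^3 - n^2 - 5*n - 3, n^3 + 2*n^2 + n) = n^2 + 2*n + 1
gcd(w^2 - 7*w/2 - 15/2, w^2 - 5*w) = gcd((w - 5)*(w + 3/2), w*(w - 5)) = w - 5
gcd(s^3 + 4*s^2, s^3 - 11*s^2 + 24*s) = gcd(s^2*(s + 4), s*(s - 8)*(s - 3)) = s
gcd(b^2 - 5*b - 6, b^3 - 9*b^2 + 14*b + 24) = b^2 - 5*b - 6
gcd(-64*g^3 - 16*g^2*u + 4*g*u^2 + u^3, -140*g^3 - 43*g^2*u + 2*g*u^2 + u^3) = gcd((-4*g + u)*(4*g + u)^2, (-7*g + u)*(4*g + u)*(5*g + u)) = 4*g + u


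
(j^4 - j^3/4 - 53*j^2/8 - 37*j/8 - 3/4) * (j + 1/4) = j^5 - 107*j^3/16 - 201*j^2/32 - 61*j/32 - 3/16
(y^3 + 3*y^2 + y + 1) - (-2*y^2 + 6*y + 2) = y^3 + 5*y^2 - 5*y - 1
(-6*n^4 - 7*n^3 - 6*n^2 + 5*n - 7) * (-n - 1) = 6*n^5 + 13*n^4 + 13*n^3 + n^2 + 2*n + 7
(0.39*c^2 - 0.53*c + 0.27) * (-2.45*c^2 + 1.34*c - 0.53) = -0.9555*c^4 + 1.8211*c^3 - 1.5784*c^2 + 0.6427*c - 0.1431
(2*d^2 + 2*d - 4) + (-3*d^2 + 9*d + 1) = -d^2 + 11*d - 3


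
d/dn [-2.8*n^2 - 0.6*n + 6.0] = -5.6*n - 0.6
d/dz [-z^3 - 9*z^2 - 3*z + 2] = -3*z^2 - 18*z - 3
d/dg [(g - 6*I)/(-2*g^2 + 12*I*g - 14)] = (g^2 - 12*I*g - 43)/(2*(g^4 - 12*I*g^3 - 22*g^2 - 84*I*g + 49))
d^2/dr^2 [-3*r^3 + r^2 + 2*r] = 2 - 18*r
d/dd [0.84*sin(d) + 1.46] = 0.84*cos(d)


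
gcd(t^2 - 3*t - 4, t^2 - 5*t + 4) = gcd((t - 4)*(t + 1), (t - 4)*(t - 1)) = t - 4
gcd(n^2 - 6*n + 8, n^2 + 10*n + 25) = 1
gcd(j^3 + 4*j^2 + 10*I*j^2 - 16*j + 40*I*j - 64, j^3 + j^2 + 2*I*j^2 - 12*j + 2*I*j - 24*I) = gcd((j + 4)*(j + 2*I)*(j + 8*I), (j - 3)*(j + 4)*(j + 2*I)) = j^2 + j*(4 + 2*I) + 8*I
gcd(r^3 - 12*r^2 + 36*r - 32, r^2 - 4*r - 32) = r - 8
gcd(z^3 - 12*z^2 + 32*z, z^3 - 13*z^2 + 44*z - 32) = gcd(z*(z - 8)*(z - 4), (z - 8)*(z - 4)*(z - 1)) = z^2 - 12*z + 32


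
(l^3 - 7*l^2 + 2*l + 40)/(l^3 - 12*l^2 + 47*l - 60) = (l + 2)/(l - 3)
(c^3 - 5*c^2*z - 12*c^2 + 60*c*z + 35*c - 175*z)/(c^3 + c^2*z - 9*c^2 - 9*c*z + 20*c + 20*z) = (c^2 - 5*c*z - 7*c + 35*z)/(c^2 + c*z - 4*c - 4*z)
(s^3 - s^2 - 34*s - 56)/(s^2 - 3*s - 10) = (s^2 - 3*s - 28)/(s - 5)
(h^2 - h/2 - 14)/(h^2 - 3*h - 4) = (h + 7/2)/(h + 1)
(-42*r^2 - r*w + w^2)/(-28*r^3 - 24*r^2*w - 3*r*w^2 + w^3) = (6*r + w)/(4*r^2 + 4*r*w + w^2)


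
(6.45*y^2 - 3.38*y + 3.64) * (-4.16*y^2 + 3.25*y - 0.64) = -26.832*y^4 + 35.0233*y^3 - 30.2554*y^2 + 13.9932*y - 2.3296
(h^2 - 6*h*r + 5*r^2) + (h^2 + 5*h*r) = 2*h^2 - h*r + 5*r^2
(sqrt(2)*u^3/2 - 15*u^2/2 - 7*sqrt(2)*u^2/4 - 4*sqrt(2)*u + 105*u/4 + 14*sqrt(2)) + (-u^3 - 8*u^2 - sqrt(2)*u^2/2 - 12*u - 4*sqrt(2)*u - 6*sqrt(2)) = -u^3 + sqrt(2)*u^3/2 - 31*u^2/2 - 9*sqrt(2)*u^2/4 - 8*sqrt(2)*u + 57*u/4 + 8*sqrt(2)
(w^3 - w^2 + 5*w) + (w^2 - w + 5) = w^3 + 4*w + 5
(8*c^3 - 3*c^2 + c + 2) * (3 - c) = -8*c^4 + 27*c^3 - 10*c^2 + c + 6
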